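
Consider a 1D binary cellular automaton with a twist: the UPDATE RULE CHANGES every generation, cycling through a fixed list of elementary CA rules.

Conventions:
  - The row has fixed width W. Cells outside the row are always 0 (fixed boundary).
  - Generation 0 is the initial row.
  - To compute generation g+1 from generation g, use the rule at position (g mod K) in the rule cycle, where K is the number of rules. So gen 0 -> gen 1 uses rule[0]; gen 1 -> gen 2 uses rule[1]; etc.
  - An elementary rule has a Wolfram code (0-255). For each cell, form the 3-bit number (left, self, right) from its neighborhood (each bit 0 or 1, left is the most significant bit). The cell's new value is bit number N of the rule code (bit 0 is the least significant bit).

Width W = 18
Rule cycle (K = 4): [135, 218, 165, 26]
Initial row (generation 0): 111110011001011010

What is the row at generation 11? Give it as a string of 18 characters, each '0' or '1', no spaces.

Answer: 110011111100010010

Derivation:
Gen 0: 111110011001011010
Gen 1 (rule 135): 011100100011000010
Gen 2 (rule 218): 111111010111100101
Gen 3 (rule 165): 011110111011000111
Gen 4 (rule 26): 110000100010101100
Gen 5 (rule 135): 000111101110100001
Gen 6 (rule 218): 001111101110010010
Gen 7 (rule 165): 100111010100010010
Gen 8 (rule 26): 011100000010101101
Gen 9 (rule 135): 101001111110100001
Gen 10 (rule 218): 000111111110010010
Gen 11 (rule 165): 110011111100010010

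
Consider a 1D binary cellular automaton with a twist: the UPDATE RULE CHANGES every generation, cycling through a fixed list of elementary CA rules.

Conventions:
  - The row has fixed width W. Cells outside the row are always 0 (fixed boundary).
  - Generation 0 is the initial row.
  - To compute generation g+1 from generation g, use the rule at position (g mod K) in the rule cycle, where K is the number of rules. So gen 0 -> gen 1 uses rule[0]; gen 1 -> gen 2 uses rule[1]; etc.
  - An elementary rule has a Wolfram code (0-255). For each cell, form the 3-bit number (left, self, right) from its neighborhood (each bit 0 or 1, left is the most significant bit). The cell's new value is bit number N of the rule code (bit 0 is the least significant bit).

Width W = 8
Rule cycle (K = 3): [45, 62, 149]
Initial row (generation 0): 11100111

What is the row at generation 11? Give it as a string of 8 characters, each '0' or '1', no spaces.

Gen 0: 11100111
Gen 1 (rule 45): 10000100
Gen 2 (rule 62): 11001110
Gen 3 (rule 149): 00100101
Gen 4 (rule 45): 10100111
Gen 5 (rule 62): 11111100
Gen 6 (rule 149): 01111011
Gen 7 (rule 45): 01000110
Gen 8 (rule 62): 11101101
Gen 9 (rule 149): 01000001
Gen 10 (rule 45): 01011101
Gen 11 (rule 62): 11110011

Answer: 11110011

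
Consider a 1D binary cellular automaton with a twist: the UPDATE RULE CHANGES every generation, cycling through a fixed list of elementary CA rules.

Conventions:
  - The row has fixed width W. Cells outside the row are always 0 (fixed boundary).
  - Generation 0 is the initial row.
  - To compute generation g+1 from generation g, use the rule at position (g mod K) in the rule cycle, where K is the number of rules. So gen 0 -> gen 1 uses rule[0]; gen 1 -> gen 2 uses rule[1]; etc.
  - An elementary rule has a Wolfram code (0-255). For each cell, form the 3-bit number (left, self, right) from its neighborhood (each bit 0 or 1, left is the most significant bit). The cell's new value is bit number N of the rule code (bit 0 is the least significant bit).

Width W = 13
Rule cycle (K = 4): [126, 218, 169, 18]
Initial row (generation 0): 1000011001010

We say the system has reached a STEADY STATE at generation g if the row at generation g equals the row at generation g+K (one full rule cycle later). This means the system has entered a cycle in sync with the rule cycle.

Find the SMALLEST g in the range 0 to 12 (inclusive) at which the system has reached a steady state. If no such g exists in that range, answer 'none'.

Answer: 4

Derivation:
Gen 0: 1000011001010
Gen 1 (rule 126): 1100111111111
Gen 2 (rule 218): 1111111111111
Gen 3 (rule 169): 1111111111110
Gen 4 (rule 18): 0000000000001
Gen 5 (rule 126): 0000000000011
Gen 6 (rule 218): 0000000000111
Gen 7 (rule 169): 1111111110110
Gen 8 (rule 18): 0000000000001
Gen 9 (rule 126): 0000000000011
Gen 10 (rule 218): 0000000000111
Gen 11 (rule 169): 1111111110110
Gen 12 (rule 18): 0000000000001
Gen 13 (rule 126): 0000000000011
Gen 14 (rule 218): 0000000000111
Gen 15 (rule 169): 1111111110110
Gen 16 (rule 18): 0000000000001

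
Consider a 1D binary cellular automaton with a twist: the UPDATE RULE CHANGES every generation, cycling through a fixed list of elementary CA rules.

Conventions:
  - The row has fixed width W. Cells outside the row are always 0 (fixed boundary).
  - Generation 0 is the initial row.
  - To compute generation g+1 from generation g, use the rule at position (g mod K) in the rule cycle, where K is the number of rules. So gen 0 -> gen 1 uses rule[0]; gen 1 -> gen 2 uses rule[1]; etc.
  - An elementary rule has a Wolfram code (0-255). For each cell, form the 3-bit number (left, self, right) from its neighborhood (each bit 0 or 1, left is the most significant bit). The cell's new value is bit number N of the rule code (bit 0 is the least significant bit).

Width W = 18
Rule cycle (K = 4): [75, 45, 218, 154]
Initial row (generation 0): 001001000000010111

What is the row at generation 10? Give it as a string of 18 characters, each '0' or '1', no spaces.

Answer: 100010110000000110

Derivation:
Gen 0: 001001000000010111
Gen 1 (rule 75): 110010011111100101
Gen 2 (rule 45): 100010010000000111
Gen 3 (rule 218): 010101101000001111
Gen 4 (rule 154): 100001000100011110
Gen 5 (rule 75): 001110011001110010
Gen 6 (rule 45): 101000010001000010
Gen 7 (rule 218): 000100101010100101
Gen 8 (rule 154): 001011000000011000
Gen 9 (rule 75): 110011011111111011
Gen 10 (rule 45): 100010110000000110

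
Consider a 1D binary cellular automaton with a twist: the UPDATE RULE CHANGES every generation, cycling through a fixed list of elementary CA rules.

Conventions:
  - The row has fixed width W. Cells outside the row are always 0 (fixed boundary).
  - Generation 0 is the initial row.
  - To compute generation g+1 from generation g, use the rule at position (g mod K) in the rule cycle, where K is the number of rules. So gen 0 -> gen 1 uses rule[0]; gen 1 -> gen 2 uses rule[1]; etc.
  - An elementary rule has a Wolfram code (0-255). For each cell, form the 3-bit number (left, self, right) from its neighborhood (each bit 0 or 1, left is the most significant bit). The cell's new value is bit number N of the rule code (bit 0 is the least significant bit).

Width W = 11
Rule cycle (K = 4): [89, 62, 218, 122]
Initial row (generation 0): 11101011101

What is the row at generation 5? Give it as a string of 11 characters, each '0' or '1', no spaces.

Answer: 01010111100

Derivation:
Gen 0: 11101011101
Gen 1 (rule 89): 10100010100
Gen 2 (rule 62): 11110111110
Gen 3 (rule 218): 11110111111
Gen 4 (rule 122): 10011100001
Gen 5 (rule 89): 01010111100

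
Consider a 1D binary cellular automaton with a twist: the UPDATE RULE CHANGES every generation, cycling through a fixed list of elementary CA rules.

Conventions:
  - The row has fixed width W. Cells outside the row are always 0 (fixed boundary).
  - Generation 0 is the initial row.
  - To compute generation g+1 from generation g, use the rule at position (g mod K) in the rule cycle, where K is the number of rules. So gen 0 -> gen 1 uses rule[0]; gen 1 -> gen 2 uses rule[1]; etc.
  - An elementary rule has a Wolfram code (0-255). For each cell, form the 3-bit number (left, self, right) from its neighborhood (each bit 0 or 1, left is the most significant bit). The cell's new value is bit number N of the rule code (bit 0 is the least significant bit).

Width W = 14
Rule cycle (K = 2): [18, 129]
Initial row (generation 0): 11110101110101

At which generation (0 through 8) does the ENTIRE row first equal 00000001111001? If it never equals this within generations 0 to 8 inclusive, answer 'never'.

Gen 0: 11110101110101
Gen 1 (rule 18): 00000000000000
Gen 2 (rule 129): 11111111111111
Gen 3 (rule 18): 00000000000000
Gen 4 (rule 129): 11111111111111
Gen 5 (rule 18): 00000000000000
Gen 6 (rule 129): 11111111111111
Gen 7 (rule 18): 00000000000000
Gen 8 (rule 129): 11111111111111

Answer: never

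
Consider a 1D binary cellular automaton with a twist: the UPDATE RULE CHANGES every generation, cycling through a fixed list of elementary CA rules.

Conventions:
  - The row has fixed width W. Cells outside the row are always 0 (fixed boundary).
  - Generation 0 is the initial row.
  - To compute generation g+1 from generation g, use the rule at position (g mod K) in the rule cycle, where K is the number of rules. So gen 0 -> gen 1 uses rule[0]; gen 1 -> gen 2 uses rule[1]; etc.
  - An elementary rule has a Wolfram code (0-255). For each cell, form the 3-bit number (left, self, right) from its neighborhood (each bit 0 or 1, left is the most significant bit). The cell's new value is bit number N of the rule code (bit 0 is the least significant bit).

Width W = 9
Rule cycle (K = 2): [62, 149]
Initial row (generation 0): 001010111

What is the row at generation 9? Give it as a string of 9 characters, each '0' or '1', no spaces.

Gen 0: 001010111
Gen 1 (rule 62): 011111100
Gen 2 (rule 149): 001111011
Gen 3 (rule 62): 011000110
Gen 4 (rule 149): 000110001
Gen 5 (rule 62): 001101011
Gen 6 (rule 149): 100001000
Gen 7 (rule 62): 110011100
Gen 8 (rule 149): 001001011
Gen 9 (rule 62): 011111110

Answer: 011111110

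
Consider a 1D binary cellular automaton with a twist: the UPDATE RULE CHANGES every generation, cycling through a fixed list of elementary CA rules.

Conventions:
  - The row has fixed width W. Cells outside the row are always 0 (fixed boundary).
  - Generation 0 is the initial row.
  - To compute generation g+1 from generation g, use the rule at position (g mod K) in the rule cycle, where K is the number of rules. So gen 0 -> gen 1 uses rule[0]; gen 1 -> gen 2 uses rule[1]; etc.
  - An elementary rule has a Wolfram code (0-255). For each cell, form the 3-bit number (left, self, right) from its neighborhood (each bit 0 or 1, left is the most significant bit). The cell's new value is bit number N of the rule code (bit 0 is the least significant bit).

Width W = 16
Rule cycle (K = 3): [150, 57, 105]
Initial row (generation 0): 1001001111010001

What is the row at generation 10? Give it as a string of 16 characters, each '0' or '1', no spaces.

Gen 0: 1001001111010001
Gen 1 (rule 150): 1111110110011011
Gen 2 (rule 57): 1000001101010110
Gen 3 (rule 105): 0011101110101110
Gen 4 (rule 150): 0101000100100101
Gen 5 (rule 57): 0010110010010010
Gen 6 (rule 105): 1001110000000000
Gen 7 (rule 150): 1110101000000000
Gen 8 (rule 57): 1001010111111111
Gen 9 (rule 105): 0000101100000001
Gen 10 (rule 150): 0001100010000011

Answer: 0001100010000011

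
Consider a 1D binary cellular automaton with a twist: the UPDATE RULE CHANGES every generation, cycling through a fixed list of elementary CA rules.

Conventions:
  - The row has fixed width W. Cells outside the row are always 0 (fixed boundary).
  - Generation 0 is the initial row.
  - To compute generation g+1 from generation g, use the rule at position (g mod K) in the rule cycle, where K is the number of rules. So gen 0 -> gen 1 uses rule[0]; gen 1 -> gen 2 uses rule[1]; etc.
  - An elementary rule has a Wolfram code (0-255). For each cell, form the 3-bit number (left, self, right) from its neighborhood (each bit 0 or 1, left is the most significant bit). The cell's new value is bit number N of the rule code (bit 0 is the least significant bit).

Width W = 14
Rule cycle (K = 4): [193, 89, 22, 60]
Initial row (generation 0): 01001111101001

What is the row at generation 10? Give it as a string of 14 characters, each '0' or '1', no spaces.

Answer: 11110100111011

Derivation:
Gen 0: 01001111101001
Gen 1 (rule 193): 00000111100000
Gen 2 (rule 89): 11110100111111
Gen 3 (rule 22): 00000111000000
Gen 4 (rule 60): 00000100100000
Gen 5 (rule 193): 11110000001111
Gen 6 (rule 89): 10011111101001
Gen 7 (rule 22): 11100000001111
Gen 8 (rule 60): 10010000001000
Gen 9 (rule 193): 00000111100011
Gen 10 (rule 89): 11110100111011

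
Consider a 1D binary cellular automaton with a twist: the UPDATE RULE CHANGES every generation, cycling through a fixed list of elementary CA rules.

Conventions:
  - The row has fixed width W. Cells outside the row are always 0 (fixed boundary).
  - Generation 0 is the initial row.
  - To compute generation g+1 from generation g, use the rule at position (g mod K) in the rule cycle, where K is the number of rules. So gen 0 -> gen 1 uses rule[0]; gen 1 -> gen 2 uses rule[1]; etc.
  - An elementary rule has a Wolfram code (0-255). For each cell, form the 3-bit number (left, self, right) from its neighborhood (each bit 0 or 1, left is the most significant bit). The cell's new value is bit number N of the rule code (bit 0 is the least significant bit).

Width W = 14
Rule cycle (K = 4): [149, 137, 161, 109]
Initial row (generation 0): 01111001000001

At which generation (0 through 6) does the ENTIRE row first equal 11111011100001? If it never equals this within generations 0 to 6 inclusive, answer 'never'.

Answer: never

Derivation:
Gen 0: 01111001000001
Gen 1 (rule 149): 00110101111101
Gen 2 (rule 137): 10100001111000
Gen 3 (rule 161): 01001100110011
Gen 4 (rule 109): 01001100110011
Gen 5 (rule 149): 01100010001000
Gen 6 (rule 137): 01001000100011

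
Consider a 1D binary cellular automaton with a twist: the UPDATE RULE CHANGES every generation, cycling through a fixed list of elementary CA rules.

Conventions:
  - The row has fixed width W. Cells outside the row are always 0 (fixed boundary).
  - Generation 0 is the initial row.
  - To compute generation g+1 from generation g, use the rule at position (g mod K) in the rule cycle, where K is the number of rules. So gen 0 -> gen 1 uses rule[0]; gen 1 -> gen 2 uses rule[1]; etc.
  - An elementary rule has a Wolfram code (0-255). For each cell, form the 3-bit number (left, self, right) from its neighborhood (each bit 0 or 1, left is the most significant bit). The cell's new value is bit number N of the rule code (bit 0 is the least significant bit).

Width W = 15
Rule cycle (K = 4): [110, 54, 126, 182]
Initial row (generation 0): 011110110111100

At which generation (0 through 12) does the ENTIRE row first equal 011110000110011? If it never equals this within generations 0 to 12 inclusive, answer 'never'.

Answer: 3

Derivation:
Gen 0: 011110110111100
Gen 1 (rule 110): 110011111100100
Gen 2 (rule 54): 001100000011110
Gen 3 (rule 126): 011110000110011
Gen 4 (rule 182): 101101001001100
Gen 5 (rule 110): 111111011011100
Gen 6 (rule 54): 000000100100010
Gen 7 (rule 126): 000001111110111
Gen 8 (rule 182): 000010111101010
Gen 9 (rule 110): 000111100111110
Gen 10 (rule 54): 001000011000001
Gen 11 (rule 126): 011100111100011
Gen 12 (rule 182): 101011011010100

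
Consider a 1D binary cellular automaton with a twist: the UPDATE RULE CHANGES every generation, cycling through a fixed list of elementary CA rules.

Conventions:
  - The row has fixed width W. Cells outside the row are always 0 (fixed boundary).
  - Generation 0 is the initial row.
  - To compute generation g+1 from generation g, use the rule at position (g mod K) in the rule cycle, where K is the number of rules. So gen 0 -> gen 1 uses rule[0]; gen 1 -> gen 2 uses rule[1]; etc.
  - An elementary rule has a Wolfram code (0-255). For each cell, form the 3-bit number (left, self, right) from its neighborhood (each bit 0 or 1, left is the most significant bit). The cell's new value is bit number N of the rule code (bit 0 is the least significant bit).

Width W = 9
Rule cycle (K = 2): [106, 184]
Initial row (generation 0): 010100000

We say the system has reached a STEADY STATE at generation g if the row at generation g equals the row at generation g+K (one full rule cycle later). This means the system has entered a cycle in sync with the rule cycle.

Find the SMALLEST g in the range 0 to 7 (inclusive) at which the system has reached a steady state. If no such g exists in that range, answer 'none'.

Answer: 0

Derivation:
Gen 0: 010100000
Gen 1 (rule 106): 101000000
Gen 2 (rule 184): 010100000
Gen 3 (rule 106): 101000000
Gen 4 (rule 184): 010100000
Gen 5 (rule 106): 101000000
Gen 6 (rule 184): 010100000
Gen 7 (rule 106): 101000000
Gen 8 (rule 184): 010100000
Gen 9 (rule 106): 101000000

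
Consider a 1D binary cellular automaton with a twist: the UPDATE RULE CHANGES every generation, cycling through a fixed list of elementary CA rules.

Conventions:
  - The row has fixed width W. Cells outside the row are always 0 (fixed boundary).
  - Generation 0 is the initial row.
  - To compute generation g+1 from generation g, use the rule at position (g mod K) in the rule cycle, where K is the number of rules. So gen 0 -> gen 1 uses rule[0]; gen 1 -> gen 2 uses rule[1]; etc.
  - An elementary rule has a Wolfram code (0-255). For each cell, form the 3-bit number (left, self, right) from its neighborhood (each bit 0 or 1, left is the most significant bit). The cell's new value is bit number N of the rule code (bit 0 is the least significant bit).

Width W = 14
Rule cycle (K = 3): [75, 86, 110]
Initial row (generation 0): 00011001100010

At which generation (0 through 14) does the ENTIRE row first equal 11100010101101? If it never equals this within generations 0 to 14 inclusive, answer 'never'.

Answer: never

Derivation:
Gen 0: 00011001100010
Gen 1 (rule 75): 11111011101100
Gen 2 (rule 86): 00001000100110
Gen 3 (rule 110): 00011001101110
Gen 4 (rule 75): 11111011101010
Gen 5 (rule 86): 00001000101011
Gen 6 (rule 110): 00011001111111
Gen 7 (rule 75): 11111011000001
Gen 8 (rule 86): 00001001100011
Gen 9 (rule 110): 00011011100111
Gen 10 (rule 75): 11111010101101
Gen 11 (rule 86): 00001010100101
Gen 12 (rule 110): 00011111101111
Gen 13 (rule 75): 11110000101001
Gen 14 (rule 86): 00011001101111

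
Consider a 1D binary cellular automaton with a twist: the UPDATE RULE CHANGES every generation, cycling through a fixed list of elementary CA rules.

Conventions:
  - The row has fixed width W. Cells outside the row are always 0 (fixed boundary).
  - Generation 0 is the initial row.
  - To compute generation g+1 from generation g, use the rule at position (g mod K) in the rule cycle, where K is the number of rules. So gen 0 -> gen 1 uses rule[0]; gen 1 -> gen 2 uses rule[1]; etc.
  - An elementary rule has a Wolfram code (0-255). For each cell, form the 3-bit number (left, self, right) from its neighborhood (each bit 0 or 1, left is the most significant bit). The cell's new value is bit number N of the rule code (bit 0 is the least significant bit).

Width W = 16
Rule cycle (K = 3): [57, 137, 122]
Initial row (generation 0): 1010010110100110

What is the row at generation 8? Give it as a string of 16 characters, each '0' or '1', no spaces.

Gen 0: 1010010110100110
Gen 1 (rule 57): 0101001101010101
Gen 2 (rule 137): 0000001000000000
Gen 3 (rule 122): 0000010100000000
Gen 4 (rule 57): 1111001011111111
Gen 5 (rule 137): 1110000011111110
Gen 6 (rule 122): 1011000110000011
Gen 7 (rule 57): 0110110101111010
Gen 8 (rule 137): 0100100001110000

Answer: 0100100001110000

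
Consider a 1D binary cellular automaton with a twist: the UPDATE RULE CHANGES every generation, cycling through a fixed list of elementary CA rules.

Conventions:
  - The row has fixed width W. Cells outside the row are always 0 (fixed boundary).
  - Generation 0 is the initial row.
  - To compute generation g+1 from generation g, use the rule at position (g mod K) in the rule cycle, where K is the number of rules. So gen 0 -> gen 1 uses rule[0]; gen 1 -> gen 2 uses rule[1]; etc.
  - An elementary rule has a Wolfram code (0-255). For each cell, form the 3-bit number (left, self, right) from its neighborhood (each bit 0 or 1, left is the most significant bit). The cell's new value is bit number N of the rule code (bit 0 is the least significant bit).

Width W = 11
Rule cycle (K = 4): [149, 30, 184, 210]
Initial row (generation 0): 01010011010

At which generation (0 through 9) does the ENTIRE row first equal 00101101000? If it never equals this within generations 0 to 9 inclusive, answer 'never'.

Gen 0: 01010011010
Gen 1 (rule 149): 01011000011
Gen 2 (rule 30): 11010100110
Gen 3 (rule 184): 10101010101
Gen 4 (rule 210): 00000000000
Gen 5 (rule 149): 11111111111
Gen 6 (rule 30): 10000000000
Gen 7 (rule 184): 01000000000
Gen 8 (rule 210): 10100000000
Gen 9 (rule 149): 10111111111

Answer: never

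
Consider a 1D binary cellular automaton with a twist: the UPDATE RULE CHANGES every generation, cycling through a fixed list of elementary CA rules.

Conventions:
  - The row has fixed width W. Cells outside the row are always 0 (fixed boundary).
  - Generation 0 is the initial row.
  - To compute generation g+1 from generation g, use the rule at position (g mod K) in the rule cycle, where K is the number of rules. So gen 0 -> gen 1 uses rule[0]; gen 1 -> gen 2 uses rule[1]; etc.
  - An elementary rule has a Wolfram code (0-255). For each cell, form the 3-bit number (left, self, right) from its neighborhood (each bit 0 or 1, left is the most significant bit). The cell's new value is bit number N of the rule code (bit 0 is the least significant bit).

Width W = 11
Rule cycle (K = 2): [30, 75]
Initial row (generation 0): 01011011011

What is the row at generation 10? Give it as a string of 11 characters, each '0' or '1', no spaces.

Gen 0: 01011011011
Gen 1 (rule 30): 11010010010
Gen 2 (rule 75): 11000100100
Gen 3 (rule 30): 10101111110
Gen 4 (rule 75): 00001000010
Gen 5 (rule 30): 00011100111
Gen 6 (rule 75): 11110101101
Gen 7 (rule 30): 10000101001
Gen 8 (rule 75): 00111000010
Gen 9 (rule 30): 01100100111
Gen 10 (rule 75): 11101001101

Answer: 11101001101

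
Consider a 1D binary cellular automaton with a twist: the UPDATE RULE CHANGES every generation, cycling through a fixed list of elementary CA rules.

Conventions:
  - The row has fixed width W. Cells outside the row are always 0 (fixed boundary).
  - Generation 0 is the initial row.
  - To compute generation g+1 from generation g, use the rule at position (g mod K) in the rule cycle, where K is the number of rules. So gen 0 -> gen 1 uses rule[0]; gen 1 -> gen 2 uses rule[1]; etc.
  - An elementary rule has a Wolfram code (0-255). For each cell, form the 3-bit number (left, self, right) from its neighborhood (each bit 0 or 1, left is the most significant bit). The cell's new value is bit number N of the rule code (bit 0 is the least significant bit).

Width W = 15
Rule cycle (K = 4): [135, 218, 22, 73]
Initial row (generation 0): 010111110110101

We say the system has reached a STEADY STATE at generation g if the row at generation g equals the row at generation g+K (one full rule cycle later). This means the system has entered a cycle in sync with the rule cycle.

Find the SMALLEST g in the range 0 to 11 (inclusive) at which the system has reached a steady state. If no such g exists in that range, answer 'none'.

Answer: 10

Derivation:
Gen 0: 010111110110101
Gen 1 (rule 135): 110011100000101
Gen 2 (rule 218): 111111110001000
Gen 3 (rule 22): 000000001011100
Gen 4 (rule 73): 111111100010101
Gen 5 (rule 135): 011111001110101
Gen 6 (rule 218): 111111111110000
Gen 7 (rule 22): 000000000001000
Gen 8 (rule 73): 111111111100011
Gen 9 (rule 135): 011111111001100
Gen 10 (rule 218): 111111111111110
Gen 11 (rule 22): 000000000000001
Gen 12 (rule 73): 111111111111100
Gen 13 (rule 135): 011111111111001
Gen 14 (rule 218): 111111111111110
Gen 15 (rule 22): 000000000000001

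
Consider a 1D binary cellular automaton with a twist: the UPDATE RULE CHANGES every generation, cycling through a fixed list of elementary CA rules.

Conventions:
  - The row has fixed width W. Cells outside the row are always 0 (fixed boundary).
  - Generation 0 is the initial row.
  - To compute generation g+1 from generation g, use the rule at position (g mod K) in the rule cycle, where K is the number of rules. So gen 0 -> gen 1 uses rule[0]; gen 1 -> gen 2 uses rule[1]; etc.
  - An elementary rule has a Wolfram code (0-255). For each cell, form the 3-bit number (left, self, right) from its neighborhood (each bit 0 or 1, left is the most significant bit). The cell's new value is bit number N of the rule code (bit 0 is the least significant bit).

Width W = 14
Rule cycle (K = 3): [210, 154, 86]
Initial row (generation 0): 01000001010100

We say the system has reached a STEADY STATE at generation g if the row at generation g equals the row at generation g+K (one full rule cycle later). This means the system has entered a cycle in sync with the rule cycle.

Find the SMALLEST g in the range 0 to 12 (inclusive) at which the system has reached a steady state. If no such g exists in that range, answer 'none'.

Answer: none

Derivation:
Gen 0: 01000001010100
Gen 1 (rule 210): 10100010000010
Gen 2 (rule 154): 00010101000101
Gen 3 (rule 86): 00110101101101
Gen 4 (rule 210): 01010000100100
Gen 5 (rule 154): 10001001011010
Gen 6 (rule 86): 11011111001011
Gen 7 (rule 210): 01001111110001
Gen 8 (rule 154): 10111111101010
Gen 9 (rule 86): 10000000101011
Gen 10 (rule 210): 01000001000001
Gen 11 (rule 154): 10100010100010
Gen 12 (rule 86): 10110110110111
Gen 13 (rule 210): 00010010010011
Gen 14 (rule 154): 00101101101110
Gen 15 (rule 86): 01100100100011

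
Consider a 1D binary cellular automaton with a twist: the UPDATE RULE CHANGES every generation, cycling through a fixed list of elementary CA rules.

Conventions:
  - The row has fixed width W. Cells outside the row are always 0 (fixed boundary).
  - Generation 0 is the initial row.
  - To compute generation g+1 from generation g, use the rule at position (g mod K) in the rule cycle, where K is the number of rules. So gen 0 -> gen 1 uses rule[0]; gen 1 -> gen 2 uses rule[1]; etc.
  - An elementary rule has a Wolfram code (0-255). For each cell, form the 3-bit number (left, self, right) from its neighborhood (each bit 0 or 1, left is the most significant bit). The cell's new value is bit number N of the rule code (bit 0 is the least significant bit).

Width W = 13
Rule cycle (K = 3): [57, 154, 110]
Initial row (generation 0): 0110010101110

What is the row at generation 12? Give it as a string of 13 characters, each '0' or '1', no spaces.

Answer: 1100111101110

Derivation:
Gen 0: 0110010101110
Gen 1 (rule 57): 0101001011001
Gen 2 (rule 154): 1000110010110
Gen 3 (rule 110): 1001110111110
Gen 4 (rule 57): 0101001100001
Gen 5 (rule 154): 1000111010010
Gen 6 (rule 110): 1001101110110
Gen 7 (rule 57): 0101011001101
Gen 8 (rule 154): 1000010111000
Gen 9 (rule 110): 1000111101000
Gen 10 (rule 57): 0110100010111
Gen 11 (rule 154): 1100010100110
Gen 12 (rule 110): 1100111101110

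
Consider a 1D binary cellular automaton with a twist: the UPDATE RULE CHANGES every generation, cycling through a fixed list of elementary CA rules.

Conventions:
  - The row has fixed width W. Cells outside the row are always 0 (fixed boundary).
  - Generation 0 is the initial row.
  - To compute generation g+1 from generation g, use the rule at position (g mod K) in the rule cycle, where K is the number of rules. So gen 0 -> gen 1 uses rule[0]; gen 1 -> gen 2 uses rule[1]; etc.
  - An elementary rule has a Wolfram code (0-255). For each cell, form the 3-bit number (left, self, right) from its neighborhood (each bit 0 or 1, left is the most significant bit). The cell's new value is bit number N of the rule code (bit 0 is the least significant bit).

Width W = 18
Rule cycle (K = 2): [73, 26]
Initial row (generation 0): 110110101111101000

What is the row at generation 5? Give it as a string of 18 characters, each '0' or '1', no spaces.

Gen 0: 110110101111101000
Gen 1 (rule 73): 110110001000100011
Gen 2 (rule 26): 100101010101010110
Gen 3 (rule 73): 000000000000000110
Gen 4 (rule 26): 000000000000001101
Gen 5 (rule 73): 111111111111101100

Answer: 111111111111101100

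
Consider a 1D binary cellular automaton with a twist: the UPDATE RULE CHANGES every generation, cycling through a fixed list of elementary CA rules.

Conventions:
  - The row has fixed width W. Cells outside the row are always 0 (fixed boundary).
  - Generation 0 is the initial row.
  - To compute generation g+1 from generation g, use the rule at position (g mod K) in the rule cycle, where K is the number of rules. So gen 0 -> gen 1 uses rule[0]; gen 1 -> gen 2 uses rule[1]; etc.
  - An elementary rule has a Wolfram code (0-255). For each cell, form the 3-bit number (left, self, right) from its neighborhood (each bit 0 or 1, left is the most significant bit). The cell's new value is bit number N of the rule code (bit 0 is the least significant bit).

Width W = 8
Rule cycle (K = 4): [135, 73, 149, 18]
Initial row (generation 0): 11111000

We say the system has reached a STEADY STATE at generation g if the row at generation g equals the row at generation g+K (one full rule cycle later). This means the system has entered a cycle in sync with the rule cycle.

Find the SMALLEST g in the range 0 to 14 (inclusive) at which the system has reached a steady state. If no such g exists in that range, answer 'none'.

Answer: 8

Derivation:
Gen 0: 11111000
Gen 1 (rule 135): 01110011
Gen 2 (rule 73): 01010011
Gen 3 (rule 149): 01011000
Gen 4 (rule 18): 10000100
Gen 5 (rule 135): 10111101
Gen 6 (rule 73): 00100100
Gen 7 (rule 149): 10110111
Gen 8 (rule 18): 00000000
Gen 9 (rule 135): 11111111
Gen 10 (rule 73): 10000001
Gen 11 (rule 149): 11111101
Gen 12 (rule 18): 00000000
Gen 13 (rule 135): 11111111
Gen 14 (rule 73): 10000001
Gen 15 (rule 149): 11111101
Gen 16 (rule 18): 00000000
Gen 17 (rule 135): 11111111
Gen 18 (rule 73): 10000001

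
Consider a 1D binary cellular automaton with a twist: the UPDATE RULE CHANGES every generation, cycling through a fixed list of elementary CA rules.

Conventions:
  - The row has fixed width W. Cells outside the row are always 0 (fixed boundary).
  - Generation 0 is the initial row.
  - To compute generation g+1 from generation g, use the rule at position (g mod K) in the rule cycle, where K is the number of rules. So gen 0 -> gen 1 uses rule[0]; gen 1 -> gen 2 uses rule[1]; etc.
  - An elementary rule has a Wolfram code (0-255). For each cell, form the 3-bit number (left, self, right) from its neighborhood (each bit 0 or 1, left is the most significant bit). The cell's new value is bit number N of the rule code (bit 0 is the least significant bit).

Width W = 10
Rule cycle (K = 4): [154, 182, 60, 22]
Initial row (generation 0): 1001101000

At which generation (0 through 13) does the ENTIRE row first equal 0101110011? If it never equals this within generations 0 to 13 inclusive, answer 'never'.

Answer: never

Derivation:
Gen 0: 1001101000
Gen 1 (rule 154): 0111000100
Gen 2 (rule 182): 1010101110
Gen 3 (rule 60): 1111111001
Gen 4 (rule 22): 0000000111
Gen 5 (rule 154): 0000001110
Gen 6 (rule 182): 0000010101
Gen 7 (rule 60): 0000011111
Gen 8 (rule 22): 0000100000
Gen 9 (rule 154): 0001010000
Gen 10 (rule 182): 0011111000
Gen 11 (rule 60): 0010000100
Gen 12 (rule 22): 0111001110
Gen 13 (rule 154): 1110111101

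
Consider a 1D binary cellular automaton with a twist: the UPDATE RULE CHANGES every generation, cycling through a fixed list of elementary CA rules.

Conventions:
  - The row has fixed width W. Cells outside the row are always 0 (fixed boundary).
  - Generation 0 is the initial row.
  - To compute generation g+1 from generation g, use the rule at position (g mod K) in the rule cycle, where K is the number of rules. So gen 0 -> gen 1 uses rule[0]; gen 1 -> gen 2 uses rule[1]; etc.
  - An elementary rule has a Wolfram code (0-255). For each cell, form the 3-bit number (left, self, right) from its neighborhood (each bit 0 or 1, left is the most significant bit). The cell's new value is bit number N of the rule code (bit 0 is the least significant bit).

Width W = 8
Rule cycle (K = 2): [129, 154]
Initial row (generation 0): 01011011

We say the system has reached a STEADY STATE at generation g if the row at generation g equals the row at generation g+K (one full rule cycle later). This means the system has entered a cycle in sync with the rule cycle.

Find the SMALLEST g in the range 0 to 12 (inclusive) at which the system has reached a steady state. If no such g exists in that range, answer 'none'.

Answer: none

Derivation:
Gen 0: 01011011
Gen 1 (rule 129): 00000000
Gen 2 (rule 154): 00000000
Gen 3 (rule 129): 11111111
Gen 4 (rule 154): 11111110
Gen 5 (rule 129): 01111100
Gen 6 (rule 154): 11111010
Gen 7 (rule 129): 01110000
Gen 8 (rule 154): 11101000
Gen 9 (rule 129): 01000011
Gen 10 (rule 154): 10100110
Gen 11 (rule 129): 00000000
Gen 12 (rule 154): 00000000
Gen 13 (rule 129): 11111111
Gen 14 (rule 154): 11111110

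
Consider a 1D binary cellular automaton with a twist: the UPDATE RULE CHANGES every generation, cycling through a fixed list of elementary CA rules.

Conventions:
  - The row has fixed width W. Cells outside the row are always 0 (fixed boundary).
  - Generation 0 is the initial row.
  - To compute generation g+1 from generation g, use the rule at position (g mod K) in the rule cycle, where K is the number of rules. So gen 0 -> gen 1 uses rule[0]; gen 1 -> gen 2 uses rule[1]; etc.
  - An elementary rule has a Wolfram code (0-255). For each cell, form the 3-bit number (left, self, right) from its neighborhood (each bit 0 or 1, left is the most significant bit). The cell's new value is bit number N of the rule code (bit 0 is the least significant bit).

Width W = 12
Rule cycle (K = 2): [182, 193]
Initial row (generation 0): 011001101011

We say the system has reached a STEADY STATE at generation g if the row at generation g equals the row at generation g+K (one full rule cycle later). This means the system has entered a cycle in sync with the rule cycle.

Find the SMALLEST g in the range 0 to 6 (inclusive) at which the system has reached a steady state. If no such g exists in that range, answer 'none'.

Gen 0: 011001101011
Gen 1 (rule 182): 100110011100
Gen 2 (rule 193): 000010001101
Gen 3 (rule 182): 000111010011
Gen 4 (rule 193): 110011000001
Gen 5 (rule 182): 001100100011
Gen 6 (rule 193): 100100001001
Gen 7 (rule 182): 111110011111
Gen 8 (rule 193): 011110001111

Answer: none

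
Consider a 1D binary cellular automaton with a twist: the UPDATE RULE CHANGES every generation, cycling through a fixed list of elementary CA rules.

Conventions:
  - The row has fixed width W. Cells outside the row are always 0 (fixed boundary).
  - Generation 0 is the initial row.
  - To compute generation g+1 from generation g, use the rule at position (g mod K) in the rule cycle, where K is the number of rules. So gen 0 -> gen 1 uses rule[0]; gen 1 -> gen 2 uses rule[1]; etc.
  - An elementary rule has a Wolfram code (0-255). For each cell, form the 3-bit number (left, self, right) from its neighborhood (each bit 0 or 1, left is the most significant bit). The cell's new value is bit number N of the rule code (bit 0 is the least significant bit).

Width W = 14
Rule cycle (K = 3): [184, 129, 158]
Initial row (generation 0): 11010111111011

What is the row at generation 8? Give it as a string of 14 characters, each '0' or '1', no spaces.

Answer: 00011000010000

Derivation:
Gen 0: 11010111111011
Gen 1 (rule 184): 10101111110110
Gen 2 (rule 129): 00000111100000
Gen 3 (rule 158): 00001111010000
Gen 4 (rule 184): 00001110101000
Gen 5 (rule 129): 11100100000011
Gen 6 (rule 158): 11011110000110
Gen 7 (rule 184): 10111101000101
Gen 8 (rule 129): 00011000010000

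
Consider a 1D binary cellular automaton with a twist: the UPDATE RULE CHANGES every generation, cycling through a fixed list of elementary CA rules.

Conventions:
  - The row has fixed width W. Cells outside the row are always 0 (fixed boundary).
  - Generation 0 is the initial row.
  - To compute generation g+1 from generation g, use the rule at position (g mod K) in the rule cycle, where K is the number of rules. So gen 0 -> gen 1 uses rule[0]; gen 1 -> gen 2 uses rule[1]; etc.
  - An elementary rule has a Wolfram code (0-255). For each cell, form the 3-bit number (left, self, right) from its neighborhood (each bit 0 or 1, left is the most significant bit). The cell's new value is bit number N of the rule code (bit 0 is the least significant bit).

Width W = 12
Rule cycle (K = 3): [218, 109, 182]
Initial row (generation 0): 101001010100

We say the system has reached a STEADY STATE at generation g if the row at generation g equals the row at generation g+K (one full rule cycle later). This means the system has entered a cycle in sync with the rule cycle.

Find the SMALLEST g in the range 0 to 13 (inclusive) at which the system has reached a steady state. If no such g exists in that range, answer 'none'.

Gen 0: 101001010100
Gen 1 (rule 218): 000110000010
Gen 2 (rule 109): 110110111010
Gen 3 (rule 182): 001001010111
Gen 4 (rule 218): 010110000111
Gen 5 (rule 109): 011110110101
Gen 6 (rule 182): 101101001111
Gen 7 (rule 218): 001100111111
Gen 8 (rule 109): 101100100001
Gen 9 (rule 182): 110011110011
Gen 10 (rule 218): 111111111111
Gen 11 (rule 109): 100000000001
Gen 12 (rule 182): 110000000011
Gen 13 (rule 218): 111000000111
Gen 14 (rule 109): 101011110101
Gen 15 (rule 182): 111101101111
Gen 16 (rule 218): 111101101111

Answer: none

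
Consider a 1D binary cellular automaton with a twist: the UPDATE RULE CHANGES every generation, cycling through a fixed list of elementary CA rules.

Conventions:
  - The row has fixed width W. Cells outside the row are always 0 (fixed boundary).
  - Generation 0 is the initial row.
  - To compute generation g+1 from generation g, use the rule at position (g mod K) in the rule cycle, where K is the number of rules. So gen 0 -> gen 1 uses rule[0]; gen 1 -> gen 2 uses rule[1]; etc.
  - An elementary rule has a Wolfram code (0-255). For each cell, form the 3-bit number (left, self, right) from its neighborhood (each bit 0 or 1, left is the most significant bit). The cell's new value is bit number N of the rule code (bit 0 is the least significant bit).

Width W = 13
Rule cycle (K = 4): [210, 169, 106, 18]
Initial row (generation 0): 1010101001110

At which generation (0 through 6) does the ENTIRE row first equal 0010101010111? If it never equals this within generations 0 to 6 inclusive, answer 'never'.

Answer: never

Derivation:
Gen 0: 1010101001110
Gen 1 (rule 210): 0000000110111
Gen 2 (rule 169): 1111110101110
Gen 3 (rule 106): 1000011011010
Gen 4 (rule 18): 0100100000001
Gen 5 (rule 210): 1011010000010
Gen 6 (rule 169): 0110100111000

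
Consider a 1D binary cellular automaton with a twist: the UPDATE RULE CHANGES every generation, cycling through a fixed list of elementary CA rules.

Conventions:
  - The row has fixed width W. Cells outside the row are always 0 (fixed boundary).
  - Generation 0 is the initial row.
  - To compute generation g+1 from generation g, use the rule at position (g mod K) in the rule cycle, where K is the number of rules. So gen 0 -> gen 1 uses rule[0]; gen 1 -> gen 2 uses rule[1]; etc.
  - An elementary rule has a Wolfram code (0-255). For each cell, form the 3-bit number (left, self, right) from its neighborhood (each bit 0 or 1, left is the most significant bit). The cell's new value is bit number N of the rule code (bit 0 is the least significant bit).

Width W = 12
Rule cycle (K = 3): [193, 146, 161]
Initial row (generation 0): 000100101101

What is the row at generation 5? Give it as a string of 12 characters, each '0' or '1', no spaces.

Answer: 010110010010

Derivation:
Gen 0: 000100101101
Gen 1 (rule 193): 110000000100
Gen 2 (rule 146): 001000001010
Gen 3 (rule 161): 100011100100
Gen 4 (rule 193): 001001100001
Gen 5 (rule 146): 010110010010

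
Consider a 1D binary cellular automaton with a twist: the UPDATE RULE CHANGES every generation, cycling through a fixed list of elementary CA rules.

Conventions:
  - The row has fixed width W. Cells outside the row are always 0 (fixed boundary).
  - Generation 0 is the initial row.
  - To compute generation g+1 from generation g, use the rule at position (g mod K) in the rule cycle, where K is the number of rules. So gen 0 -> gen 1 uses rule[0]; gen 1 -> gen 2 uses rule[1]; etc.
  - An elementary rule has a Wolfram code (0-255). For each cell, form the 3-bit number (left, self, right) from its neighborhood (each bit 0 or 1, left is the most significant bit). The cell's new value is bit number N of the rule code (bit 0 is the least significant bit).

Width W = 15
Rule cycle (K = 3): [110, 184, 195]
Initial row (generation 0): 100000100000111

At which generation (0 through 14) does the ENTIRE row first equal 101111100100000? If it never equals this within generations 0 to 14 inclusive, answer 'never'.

Answer: never

Derivation:
Gen 0: 100000100000111
Gen 1 (rule 110): 100001100001101
Gen 2 (rule 184): 010001010001010
Gen 3 (rule 195): 100110000110000
Gen 4 (rule 110): 101110001110000
Gen 5 (rule 184): 011101001101000
Gen 6 (rule 195): 101100010100011
Gen 7 (rule 110): 111100111100111
Gen 8 (rule 184): 111010111010110
Gen 9 (rule 195): 011000011000010
Gen 10 (rule 110): 111000111000110
Gen 11 (rule 184): 110100110100101
Gen 12 (rule 195): 010001010001000
Gen 13 (rule 110): 110011110011000
Gen 14 (rule 184): 101011101010100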